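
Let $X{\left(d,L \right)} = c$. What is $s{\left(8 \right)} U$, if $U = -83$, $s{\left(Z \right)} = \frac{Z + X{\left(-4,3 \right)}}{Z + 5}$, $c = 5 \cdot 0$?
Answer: $- \frac{664}{13} \approx -51.077$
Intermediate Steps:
$c = 0$
$X{\left(d,L \right)} = 0$
$s{\left(Z \right)} = \frac{Z}{5 + Z}$ ($s{\left(Z \right)} = \frac{Z + 0}{Z + 5} = \frac{Z}{5 + Z}$)
$s{\left(8 \right)} U = \frac{8}{5 + 8} \left(-83\right) = \frac{8}{13} \left(-83\right) = - \frac{664}{13}$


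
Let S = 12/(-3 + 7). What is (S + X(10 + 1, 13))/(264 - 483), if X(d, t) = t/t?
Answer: -4/219 ≈ -0.018265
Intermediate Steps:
X(d, t) = 1
S = 3 (S = 12/4 = (¼)*12 = 3)
(S + X(10 + 1, 13))/(264 - 483) = (3 + 1)/(264 - 483) = 4/(-219) = 4*(-1/219) = -4/219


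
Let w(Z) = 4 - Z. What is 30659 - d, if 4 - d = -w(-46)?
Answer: 30605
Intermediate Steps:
d = 54 (d = 4 - (-1)*(4 - 1*(-46)) = 4 - (-1)*(4 + 46) = 4 - (-1)*50 = 4 - 1*(-50) = 4 + 50 = 54)
30659 - d = 30659 - 1*54 = 30659 - 54 = 30605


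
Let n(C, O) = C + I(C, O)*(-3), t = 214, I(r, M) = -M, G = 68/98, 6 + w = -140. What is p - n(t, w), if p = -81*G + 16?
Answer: 9006/49 ≈ 183.80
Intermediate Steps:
w = -146 (w = -6 - 140 = -146)
G = 34/49 (G = 68*(1/98) = 34/49 ≈ 0.69388)
p = -1970/49 (p = -81*34/49 + 16 = -2754/49 + 16 = -1970/49 ≈ -40.204)
n(C, O) = C + 3*O (n(C, O) = C - O*(-3) = C + 3*O)
p - n(t, w) = -1970/49 - (214 + 3*(-146)) = -1970/49 - (214 - 438) = -1970/49 - 1*(-224) = -1970/49 + 224 = 9006/49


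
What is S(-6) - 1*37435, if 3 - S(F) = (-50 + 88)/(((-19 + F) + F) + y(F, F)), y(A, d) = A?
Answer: -1384946/37 ≈ -37431.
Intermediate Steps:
S(F) = 3 - 38/(-19 + 3*F) (S(F) = 3 - (-50 + 88)/(((-19 + F) + F) + F) = 3 - 38/((-19 + 2*F) + F) = 3 - 38/(-19 + 3*F))
S(-6) - 1*37435 = (-95 + 9*(-6))/(-19 + 3*(-6)) - 1*37435 = (-95 - 54)/(-19 - 18) - 37435 = -149/(-37) - 37435 = -1/37*(-149) - 37435 = 149/37 - 37435 = -1384946/37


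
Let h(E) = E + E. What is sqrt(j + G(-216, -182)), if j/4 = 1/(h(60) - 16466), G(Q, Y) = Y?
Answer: 8*I*sqrt(189956866)/8173 ≈ 13.491*I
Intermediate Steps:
h(E) = 2*E
j = -2/8173 (j = 4/(2*60 - 16466) = 4/(120 - 16466) = 4/(-16346) = 4*(-1/16346) = -2/8173 ≈ -0.00024471)
sqrt(j + G(-216, -182)) = sqrt(-2/8173 - 182) = sqrt(-1487488/8173) = 8*I*sqrt(189956866)/8173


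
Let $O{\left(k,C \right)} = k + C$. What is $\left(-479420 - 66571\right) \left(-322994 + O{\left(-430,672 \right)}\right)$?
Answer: $176219687232$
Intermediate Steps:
$O{\left(k,C \right)} = C + k$
$\left(-479420 - 66571\right) \left(-322994 + O{\left(-430,672 \right)}\right) = \left(-479420 - 66571\right) \left(-322994 + \left(672 - 430\right)\right) = - 545991 \left(-322994 + 242\right) = \left(-545991\right) \left(-322752\right) = 176219687232$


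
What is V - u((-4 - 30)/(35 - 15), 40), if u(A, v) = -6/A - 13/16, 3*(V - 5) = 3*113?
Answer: 31357/272 ≈ 115.28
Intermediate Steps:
V = 118 (V = 5 + (3*113)/3 = 5 + (⅓)*339 = 5 + 113 = 118)
u(A, v) = -13/16 - 6/A (u(A, v) = -6/A - 13*1/16 = -6/A - 13/16 = -13/16 - 6/A)
V - u((-4 - 30)/(35 - 15), 40) = 118 - (-13/16 - 6*(35 - 15)/(-4 - 30)) = 118 - (-13/16 - 6/((-34/20))) = 118 - (-13/16 - 6/((-34*1/20))) = 118 - (-13/16 - 6/(-17/10)) = 118 - (-13/16 - 6*(-10/17)) = 118 - (-13/16 + 60/17) = 118 - 1*739/272 = 118 - 739/272 = 31357/272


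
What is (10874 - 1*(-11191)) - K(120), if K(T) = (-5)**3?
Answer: 22190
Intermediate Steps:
K(T) = -125
(10874 - 1*(-11191)) - K(120) = (10874 - 1*(-11191)) - 1*(-125) = (10874 + 11191) + 125 = 22065 + 125 = 22190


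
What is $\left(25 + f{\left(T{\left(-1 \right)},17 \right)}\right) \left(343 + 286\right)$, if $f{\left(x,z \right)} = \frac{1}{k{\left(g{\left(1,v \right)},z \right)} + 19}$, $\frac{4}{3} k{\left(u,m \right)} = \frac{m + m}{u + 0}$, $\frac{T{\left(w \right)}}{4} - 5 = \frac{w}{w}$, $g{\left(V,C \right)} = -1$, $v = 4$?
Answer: $\frac{203167}{13} \approx 15628.0$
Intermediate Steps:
$T{\left(w \right)} = 24$ ($T{\left(w \right)} = 20 + 4 \frac{w}{w} = 20 + 4 \cdot 1 = 20 + 4 = 24$)
$k{\left(u,m \right)} = \frac{3 m}{2 u}$ ($k{\left(u,m \right)} = \frac{3 \frac{m + m}{u + 0}}{4} = \frac{3 \frac{2 m}{u}}{4} = \frac{3 m}{2 u}$)
$f{\left(x,z \right)} = \frac{1}{19 - \frac{3 z}{2}}$ ($f{\left(x,z \right)} = \frac{1}{\frac{3 z}{2 \left(-1\right)} + 19} = \frac{1}{\frac{3}{2} z \left(-1\right) + 19} = \frac{1}{- \frac{3 z}{2} + 19} = \frac{1}{19 - \frac{3 z}{2}}$)
$\left(25 + f{\left(T{\left(-1 \right)},17 \right)}\right) \left(343 + 286\right) = \left(25 + \frac{2}{38 - 51}\right) \left(343 + 286\right) = \left(25 + \frac{2}{38 - 51}\right) 629 = \left(25 + \frac{2}{-13}\right) 629 = \left(25 + 2 \left(- \frac{1}{13}\right)\right) 629 = \left(25 - \frac{2}{13}\right) 629 = \frac{323}{13} \cdot 629 = \frac{203167}{13}$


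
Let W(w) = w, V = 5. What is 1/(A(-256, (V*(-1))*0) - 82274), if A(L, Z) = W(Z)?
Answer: -1/82274 ≈ -1.2155e-5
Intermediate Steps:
A(L, Z) = Z
1/(A(-256, (V*(-1))*0) - 82274) = 1/((5*(-1))*0 - 82274) = 1/(-5*0 - 82274) = 1/(0 - 82274) = 1/(-82274) = -1/82274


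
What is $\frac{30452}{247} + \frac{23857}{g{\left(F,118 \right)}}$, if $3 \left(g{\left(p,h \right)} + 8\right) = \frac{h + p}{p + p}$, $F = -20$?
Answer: $- \frac{337451632}{130663} \approx -2582.6$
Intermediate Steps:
$g{\left(p,h \right)} = -8 + \frac{h + p}{6 p}$ ($g{\left(p,h \right)} = -8 + \frac{\left(h + p\right) \frac{1}{p + p}}{3} = -8 + \frac{\left(h + p\right) \frac{1}{2 p}}{3} = -8 + \frac{\frac{1}{2} \frac{1}{p} \left(h + p\right)}{3} = -8 + \frac{h + p}{6 p}$)
$\frac{30452}{247} + \frac{23857}{g{\left(F,118 \right)}} = \frac{30452}{247} + \frac{23857}{\frac{1}{6} \frac{1}{-20} \left(118 - -940\right)} = 30452 \cdot \frac{1}{247} + \frac{23857}{\frac{1}{6} \left(- \frac{1}{20}\right) \left(118 + 940\right)} = \frac{30452}{247} + \frac{23857}{\frac{1}{6} \left(- \frac{1}{20}\right) 1058} = \frac{30452}{247} + \frac{23857}{- \frac{529}{60}} = \frac{30452}{247} + 23857 \left(- \frac{60}{529}\right) = \frac{30452}{247} - \frac{1431420}{529} = - \frac{337451632}{130663}$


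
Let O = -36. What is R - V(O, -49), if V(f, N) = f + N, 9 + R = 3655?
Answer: 3731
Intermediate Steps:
R = 3646 (R = -9 + 3655 = 3646)
V(f, N) = N + f
R - V(O, -49) = 3646 - (-49 - 36) = 3646 - 1*(-85) = 3646 + 85 = 3731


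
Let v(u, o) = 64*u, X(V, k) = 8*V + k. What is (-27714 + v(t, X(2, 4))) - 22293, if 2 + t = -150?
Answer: -59735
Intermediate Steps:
t = -152 (t = -2 - 150 = -152)
X(V, k) = k + 8*V
(-27714 + v(t, X(2, 4))) - 22293 = (-27714 + 64*(-152)) - 22293 = (-27714 - 9728) - 22293 = -37442 - 22293 = -59735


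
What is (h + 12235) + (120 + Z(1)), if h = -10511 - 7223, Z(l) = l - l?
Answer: -5379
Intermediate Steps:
Z(l) = 0
h = -17734
(h + 12235) + (120 + Z(1)) = (-17734 + 12235) + (120 + 0) = -5499 + 120 = -5379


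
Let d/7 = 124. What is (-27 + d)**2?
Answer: 707281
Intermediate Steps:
d = 868 (d = 7*124 = 868)
(-27 + d)**2 = (-27 + 868)**2 = 841**2 = 707281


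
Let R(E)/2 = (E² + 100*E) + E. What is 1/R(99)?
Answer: 1/39600 ≈ 2.5253e-5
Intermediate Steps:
R(E) = 2*E² + 202*E (R(E) = 2*((E² + 100*E) + E) = 2*(E² + 101*E) = 2*E² + 202*E)
1/R(99) = 1/(2*99*(101 + 99)) = 1/(2*99*200) = 1/39600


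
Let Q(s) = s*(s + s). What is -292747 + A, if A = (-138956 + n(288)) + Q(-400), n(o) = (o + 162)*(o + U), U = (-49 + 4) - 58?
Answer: -28453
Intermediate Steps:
U = -103 (U = -45 - 58 = -103)
n(o) = (-103 + o)*(162 + o) (n(o) = (o + 162)*(o - 103) = (162 + o)*(-103 + o) = (-103 + o)*(162 + o))
Q(s) = 2*s² (Q(s) = s*(2*s) = 2*s²)
A = 264294 (A = (-138956 + (-16686 + 288² + 59*288)) + 2*(-400)² = (-138956 + (-16686 + 82944 + 16992)) + 2*160000 = (-138956 + 83250) + 320000 = -55706 + 320000 = 264294)
-292747 + A = -292747 + 264294 = -28453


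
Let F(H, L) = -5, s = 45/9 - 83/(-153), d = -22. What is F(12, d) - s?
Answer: -1613/153 ≈ -10.542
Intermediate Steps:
s = 848/153 (s = 45*(⅑) - 83*(-1/153) = 5 + 83/153 = 848/153 ≈ 5.5425)
F(12, d) - s = -5 - 1*848/153 = -5 - 848/153 = -1613/153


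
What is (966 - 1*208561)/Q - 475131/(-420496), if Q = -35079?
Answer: 103959987469/14750579184 ≈ 7.0479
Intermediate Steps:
(966 - 1*208561)/Q - 475131/(-420496) = (966 - 1*208561)/(-35079) - 475131/(-420496) = (966 - 208561)*(-1/35079) - 475131*(-1/420496) = -207595*(-1/35079) + 475131/420496 = 207595/35079 + 475131/420496 = 103959987469/14750579184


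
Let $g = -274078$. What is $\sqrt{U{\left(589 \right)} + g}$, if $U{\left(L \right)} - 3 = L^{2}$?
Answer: $3 \sqrt{8094} \approx 269.9$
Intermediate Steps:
$U{\left(L \right)} = 3 + L^{2}$
$\sqrt{U{\left(589 \right)} + g} = \sqrt{\left(3 + 589^{2}\right) - 274078} = \sqrt{\left(3 + 346921\right) - 274078} = \sqrt{346924 - 274078} = \sqrt{72846} = 3 \sqrt{8094}$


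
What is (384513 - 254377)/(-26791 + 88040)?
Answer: 130136/61249 ≈ 2.1247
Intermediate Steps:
(384513 - 254377)/(-26791 + 88040) = 130136/61249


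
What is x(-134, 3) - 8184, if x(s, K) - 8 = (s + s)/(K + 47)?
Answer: -204534/25 ≈ -8181.4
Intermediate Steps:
x(s, K) = 8 + 2*s/(47 + K) (x(s, K) = 8 + (s + s)/(K + 47) = 8 + (2*s)/(47 + K) = 8 + 2*s/(47 + K))
x(-134, 3) - 8184 = 2*(188 - 134 + 4*3)/(47 + 3) - 8184 = 2*(188 - 134 + 12)/50 - 8184 = 2*(1/50)*66 - 8184 = 66/25 - 8184 = -204534/25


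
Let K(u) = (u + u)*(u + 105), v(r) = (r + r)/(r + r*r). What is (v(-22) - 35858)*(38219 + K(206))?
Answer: -125265630020/21 ≈ -5.9650e+9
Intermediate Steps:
v(r) = 2*r/(r + r²) (v(r) = (2*r)/(r + r²) = 2*r/(r + r²))
K(u) = 2*u*(105 + u) (K(u) = (2*u)*(105 + u) = 2*u*(105 + u))
(v(-22) - 35858)*(38219 + K(206)) = (2/(1 - 22) - 35858)*(38219 + 2*206*(105 + 206)) = (2/(-21) - 35858)*(38219 + 2*206*311) = (2*(-1/21) - 35858)*(38219 + 128132) = (-2/21 - 35858)*166351 = -753020/21*166351 = -125265630020/21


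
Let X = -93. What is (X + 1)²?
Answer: 8464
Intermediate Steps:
(X + 1)² = (-93 + 1)² = (-92)² = 8464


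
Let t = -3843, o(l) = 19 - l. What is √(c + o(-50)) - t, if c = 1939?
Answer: 3843 + 2*√502 ≈ 3887.8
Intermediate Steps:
√(c + o(-50)) - t = √(1939 + (19 - 1*(-50))) - 1*(-3843) = √(1939 + (19 + 50)) + 3843 = √(1939 + 69) + 3843 = √2008 + 3843 = 2*√502 + 3843 = 3843 + 2*√502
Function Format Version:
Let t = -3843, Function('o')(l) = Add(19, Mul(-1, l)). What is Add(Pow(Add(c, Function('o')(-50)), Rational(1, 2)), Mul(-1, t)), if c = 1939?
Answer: Add(3843, Mul(2, Pow(502, Rational(1, 2)))) ≈ 3887.8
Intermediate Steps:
Add(Pow(Add(c, Function('o')(-50)), Rational(1, 2)), Mul(-1, t)) = Add(Pow(Add(1939, Add(19, Mul(-1, -50))), Rational(1, 2)), Mul(-1, -3843)) = Add(Pow(Add(1939, Add(19, 50)), Rational(1, 2)), 3843) = Add(Pow(Add(1939, 69), Rational(1, 2)), 3843) = Add(Pow(2008, Rational(1, 2)), 3843) = Add(Mul(2, Pow(502, Rational(1, 2))), 3843) = Add(3843, Mul(2, Pow(502, Rational(1, 2))))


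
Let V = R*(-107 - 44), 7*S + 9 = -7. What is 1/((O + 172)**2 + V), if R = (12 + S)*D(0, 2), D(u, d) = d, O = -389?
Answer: 7/309087 ≈ 2.2647e-5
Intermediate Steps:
S = -16/7 (S = -9/7 + (1/7)*(-7) = -9/7 - 1 = -16/7 ≈ -2.2857)
R = 136/7 (R = (12 - 16/7)*2 = (68/7)*2 = 136/7 ≈ 19.429)
V = -20536/7 (V = 136*(-107 - 44)/7 = (136/7)*(-151) = -20536/7 ≈ -2933.7)
1/((O + 172)**2 + V) = 1/((-389 + 172)**2 - 20536/7) = 1/((-217)**2 - 20536/7) = 1/(47089 - 20536/7) = 1/(309087/7) = 7/309087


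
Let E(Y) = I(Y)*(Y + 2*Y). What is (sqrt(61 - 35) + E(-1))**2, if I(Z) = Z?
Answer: (3 + sqrt(26))**2 ≈ 65.594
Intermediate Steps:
E(Y) = 3*Y**2 (E(Y) = Y*(Y + 2*Y) = Y*(3*Y) = 3*Y**2)
(sqrt(61 - 35) + E(-1))**2 = (sqrt(61 - 35) + 3*(-1)**2)**2 = (sqrt(26) + 3*1)**2 = (sqrt(26) + 3)**2 = (3 + sqrt(26))**2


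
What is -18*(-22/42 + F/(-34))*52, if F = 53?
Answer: 231972/119 ≈ 1949.3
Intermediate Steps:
-18*(-22/42 + F/(-34))*52 = -18*(-22/42 + 53/(-34))*52 = -18*(-22*1/42 + 53*(-1/34))*52 = -18*(-11/21 - 53/34)*52 = -18*(-1487/714)*52 = (4461/119)*52 = 231972/119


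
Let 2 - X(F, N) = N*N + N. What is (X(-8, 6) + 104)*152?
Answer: 9728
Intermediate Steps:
X(F, N) = 2 - N - N² (X(F, N) = 2 - (N*N + N) = 2 - (N² + N) = 2 - (N + N²) = 2 + (-N - N²) = 2 - N - N²)
(X(-8, 6) + 104)*152 = ((2 - 1*6 - 1*6²) + 104)*152 = ((2 - 6 - 1*36) + 104)*152 = ((2 - 6 - 36) + 104)*152 = (-40 + 104)*152 = 64*152 = 9728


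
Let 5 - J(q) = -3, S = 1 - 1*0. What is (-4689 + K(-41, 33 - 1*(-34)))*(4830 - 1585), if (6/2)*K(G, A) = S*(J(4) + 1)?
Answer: -15206070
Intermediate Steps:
S = 1 (S = 1 + 0 = 1)
J(q) = 8 (J(q) = 5 - 1*(-3) = 5 + 3 = 8)
K(G, A) = 3 (K(G, A) = (1*(8 + 1))/3 = (1*9)/3 = (1/3)*9 = 3)
(-4689 + K(-41, 33 - 1*(-34)))*(4830 - 1585) = (-4689 + 3)*(4830 - 1585) = -4686*3245 = -15206070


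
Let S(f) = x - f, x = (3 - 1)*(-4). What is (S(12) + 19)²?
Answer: 1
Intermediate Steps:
x = -8 (x = 2*(-4) = -8)
S(f) = -8 - f
(S(12) + 19)² = ((-8 - 1*12) + 19)² = ((-8 - 12) + 19)² = (-20 + 19)² = (-1)² = 1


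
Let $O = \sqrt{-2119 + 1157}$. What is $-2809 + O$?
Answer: $-2809 + i \sqrt{962} \approx -2809.0 + 31.016 i$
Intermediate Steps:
$O = i \sqrt{962}$ ($O = \sqrt{-962} = i \sqrt{962} \approx 31.016 i$)
$-2809 + O = -2809 + i \sqrt{962}$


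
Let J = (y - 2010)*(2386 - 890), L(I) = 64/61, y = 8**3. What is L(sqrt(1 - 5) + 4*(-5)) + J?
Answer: -136701424/61 ≈ -2.2410e+6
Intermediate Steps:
y = 512
L(I) = 64/61 (L(I) = 64*(1/61) = 64/61)
J = -2241008 (J = (512 - 2010)*(2386 - 890) = -1498*1496 = -2241008)
L(sqrt(1 - 5) + 4*(-5)) + J = 64/61 - 2241008 = -136701424/61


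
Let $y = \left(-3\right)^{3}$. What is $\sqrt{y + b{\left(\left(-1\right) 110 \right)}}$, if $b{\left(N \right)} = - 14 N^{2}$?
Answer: $i \sqrt{169427} \approx 411.62 i$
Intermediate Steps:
$y = -27$
$\sqrt{y + b{\left(\left(-1\right) 110 \right)}} = \sqrt{-27 - 14 \left(\left(-1\right) 110\right)^{2}} = \sqrt{-27 - 14 \left(-110\right)^{2}} = \sqrt{-27 - 169400} = \sqrt{-169427} = i \sqrt{169427}$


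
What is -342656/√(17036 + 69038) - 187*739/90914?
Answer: -138193/90914 - 171328*√86074/43037 ≈ -1169.5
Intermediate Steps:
-342656/√(17036 + 69038) - 187*739/90914 = -342656*√86074/86074 - 138193*1/90914 = -171328*√86074/43037 - 138193/90914 = -138193/90914 - 171328*√86074/43037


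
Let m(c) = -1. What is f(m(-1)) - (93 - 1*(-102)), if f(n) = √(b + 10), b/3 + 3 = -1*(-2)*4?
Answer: -190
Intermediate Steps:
b = 15 (b = -9 + 3*(-1*(-2)*4) = -9 + 3*(2*4) = -9 + 3*8 = -9 + 24 = 15)
f(n) = 5 (f(n) = √(15 + 10) = √25 = 5)
f(m(-1)) - (93 - 1*(-102)) = 5 - (93 - 1*(-102)) = 5 - (93 + 102) = 5 - 1*195 = 5 - 195 = -190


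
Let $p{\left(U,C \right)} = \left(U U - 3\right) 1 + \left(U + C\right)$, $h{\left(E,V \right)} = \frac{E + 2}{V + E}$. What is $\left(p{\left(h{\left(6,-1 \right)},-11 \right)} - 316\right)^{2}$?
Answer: $\frac{66357316}{625} \approx 1.0617 \cdot 10^{5}$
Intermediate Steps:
$h{\left(E,V \right)} = \frac{2 + E}{E + V}$
$p{\left(U,C \right)} = -3 + C + U + U^{2}$ ($p{\left(U,C \right)} = \left(U^{2} - 3\right) 1 + \left(C + U\right) = \left(-3 + U^{2}\right) 1 + \left(C + U\right) = \left(-3 + U^{2}\right) + \left(C + U\right) = -3 + C + U + U^{2}$)
$\left(p{\left(h{\left(6,-1 \right)},-11 \right)} - 316\right)^{2} = \left(\left(-3 - 11 + \frac{2 + 6}{6 - 1} + \left(\frac{2 + 6}{6 - 1}\right)^{2}\right) - 316\right)^{2} = \left(\left(-3 - 11 + \frac{1}{5} \cdot 8 + \left(\frac{1}{5} \cdot 8\right)^{2}\right) - 316\right)^{2} = \left(\left(-3 - 11 + \frac{8}{5} + \left(\frac{8}{5}\right)^{2}\right) - 316\right)^{2} = \left(\left(-3 - 11 + \frac{8}{5} + \frac{64}{25}\right) - 316\right)^{2} = \left(- \frac{246}{25} - 316\right)^{2} = \left(- \frac{8146}{25}\right)^{2} = \frac{66357316}{625}$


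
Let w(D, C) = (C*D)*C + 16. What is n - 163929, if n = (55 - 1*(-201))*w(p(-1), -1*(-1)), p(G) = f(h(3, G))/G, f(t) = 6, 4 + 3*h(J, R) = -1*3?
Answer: -161369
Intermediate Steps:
h(J, R) = -7/3 (h(J, R) = -4/3 + (-1*3)/3 = -4/3 + (1/3)*(-3) = -4/3 - 1 = -7/3)
p(G) = 6/G
w(D, C) = 16 + D*C**2 (w(D, C) = D*C**2 + 16 = 16 + D*C**2)
n = 2560 (n = (55 - 1*(-201))*(16 + (6/(-1))*(-1*(-1))**2) = (55 + 201)*(16 + (6*(-1))*1**2) = 256*(16 - 6*1) = 256*(16 - 6) = 256*10 = 2560)
n - 163929 = 2560 - 163929 = -161369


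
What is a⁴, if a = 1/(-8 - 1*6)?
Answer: 1/38416 ≈ 2.6031e-5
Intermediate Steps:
a = -1/14 (a = 1/(-8 - 6) = 1/(-14) = -1/14 ≈ -0.071429)
a⁴ = (-1/14)⁴ = 1/38416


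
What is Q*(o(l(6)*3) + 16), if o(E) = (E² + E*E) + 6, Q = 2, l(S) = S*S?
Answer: 46700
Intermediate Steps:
l(S) = S²
o(E) = 6 + 2*E² (o(E) = (E² + E²) + 6 = 2*E² + 6 = 6 + 2*E²)
Q*(o(l(6)*3) + 16) = 2*((6 + 2*(6²*3)²) + 16) = 2*((6 + 2*(36*3)²) + 16) = 2*((6 + 2*108²) + 16) = 2*((6 + 2*11664) + 16) = 2*((6 + 23328) + 16) = 2*(23334 + 16) = 2*23350 = 46700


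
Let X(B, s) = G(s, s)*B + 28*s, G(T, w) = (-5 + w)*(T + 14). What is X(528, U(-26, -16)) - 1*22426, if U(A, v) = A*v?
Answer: 93302662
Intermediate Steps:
G(T, w) = (-5 + w)*(14 + T)
X(B, s) = 28*s + B*(-70 + s**2 + 9*s) (X(B, s) = (-70 - 5*s + 14*s + s*s)*B + 28*s = (-70 - 5*s + 14*s + s**2)*B + 28*s = (-70 + s**2 + 9*s)*B + 28*s = B*(-70 + s**2 + 9*s) + 28*s = 28*s + B*(-70 + s**2 + 9*s))
X(528, U(-26, -16)) - 1*22426 = (28*(-26*(-16)) + 528*(-70 + (-26*(-16))**2 + 9*(-26*(-16)))) - 1*22426 = (28*416 + 528*(-70 + 416**2 + 9*416)) - 22426 = (11648 + 528*(-70 + 173056 + 3744)) - 22426 = (11648 + 528*176730) - 22426 = (11648 + 93313440) - 22426 = 93325088 - 22426 = 93302662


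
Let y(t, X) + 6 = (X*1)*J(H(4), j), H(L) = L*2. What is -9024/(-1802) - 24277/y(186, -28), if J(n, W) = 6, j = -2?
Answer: 22658665/156774 ≈ 144.53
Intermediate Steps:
H(L) = 2*L
y(t, X) = -6 + 6*X (y(t, X) = -6 + (X*1)*6 = -6 + X*6 = -6 + 6*X)
-9024/(-1802) - 24277/y(186, -28) = -9024/(-1802) - 24277/(-6 + 6*(-28)) = -9024*(-1/1802) - 24277/(-6 - 168) = 4512/901 - 24277/(-174) = 4512/901 - 24277*(-1/174) = 4512/901 + 24277/174 = 22658665/156774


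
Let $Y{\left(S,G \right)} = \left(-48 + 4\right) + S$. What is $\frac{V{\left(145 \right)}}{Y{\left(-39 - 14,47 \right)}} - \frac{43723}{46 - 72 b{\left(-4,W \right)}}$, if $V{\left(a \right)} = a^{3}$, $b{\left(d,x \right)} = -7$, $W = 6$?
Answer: $- \frac{1680984881}{53350} \approx -31509.0$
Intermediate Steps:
$Y{\left(S,G \right)} = -44 + S$
$\frac{V{\left(145 \right)}}{Y{\left(-39 - 14,47 \right)}} - \frac{43723}{46 - 72 b{\left(-4,W \right)}} = \frac{145^{3}}{-44 - 53} - \frac{43723}{46 - -504} = \frac{3048625}{-44 - 53} - \frac{43723}{46 + 504} = \frac{3048625}{-44 - 53} - \frac{43723}{550} = \frac{3048625}{-97} - \frac{43723}{550} = 3048625 \left(- \frac{1}{97}\right) - \frac{43723}{550} = - \frac{3048625}{97} - \frac{43723}{550} = - \frac{1680984881}{53350}$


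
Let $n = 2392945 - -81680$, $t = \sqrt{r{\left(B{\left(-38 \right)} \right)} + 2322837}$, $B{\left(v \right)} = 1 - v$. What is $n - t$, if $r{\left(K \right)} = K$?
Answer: $2474625 - 2 \sqrt{580719} \approx 2.4731 \cdot 10^{6}$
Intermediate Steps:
$t = 2 \sqrt{580719}$ ($t = \sqrt{\left(1 - -38\right) + 2322837} = \sqrt{\left(1 + 38\right) + 2322837} = \sqrt{39 + 2322837} = \sqrt{2322876} = 2 \sqrt{580719} \approx 1524.1$)
$n = 2474625$ ($n = 2392945 + 81680 = 2474625$)
$n - t = 2474625 - 2 \sqrt{580719}$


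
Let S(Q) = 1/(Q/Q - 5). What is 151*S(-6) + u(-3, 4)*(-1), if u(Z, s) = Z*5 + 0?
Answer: -91/4 ≈ -22.750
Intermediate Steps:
u(Z, s) = 5*Z (u(Z, s) = 5*Z + 0 = 5*Z)
S(Q) = -1/4 (S(Q) = 1/(1 - 5) = 1/(-4) = -1/4)
151*S(-6) + u(-3, 4)*(-1) = 151*(-1/4) + (5*(-3))*(-1) = -151/4 - 15*(-1) = -151/4 + 15 = -91/4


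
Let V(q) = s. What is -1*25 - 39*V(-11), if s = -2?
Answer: 53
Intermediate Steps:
V(q) = -2
-1*25 - 39*V(-11) = -1*25 - 39*(-2) = -25 + 78 = 53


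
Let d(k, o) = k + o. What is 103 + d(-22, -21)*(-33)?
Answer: 1522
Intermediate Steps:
103 + d(-22, -21)*(-33) = 103 + (-22 - 21)*(-33) = 103 - 43*(-33) = 103 + 1419 = 1522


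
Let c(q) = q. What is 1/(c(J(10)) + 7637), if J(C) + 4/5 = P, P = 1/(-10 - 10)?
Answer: 20/152723 ≈ 0.00013096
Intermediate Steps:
P = -1/20 (P = 1/(-20) = -1/20 ≈ -0.050000)
J(C) = -17/20 (J(C) = -⅘ - 1/20 = -17/20)
1/(c(J(10)) + 7637) = 1/(-17/20 + 7637) = 1/(152723/20) = 20/152723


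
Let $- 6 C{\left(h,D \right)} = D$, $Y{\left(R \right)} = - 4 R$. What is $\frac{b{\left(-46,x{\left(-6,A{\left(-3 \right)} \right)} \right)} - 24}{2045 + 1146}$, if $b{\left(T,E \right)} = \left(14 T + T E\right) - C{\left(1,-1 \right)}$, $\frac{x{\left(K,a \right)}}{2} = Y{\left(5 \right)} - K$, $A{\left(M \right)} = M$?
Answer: $\frac{3719}{19146} \approx 0.19424$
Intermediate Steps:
$C{\left(h,D \right)} = - \frac{D}{6}$
$x{\left(K,a \right)} = -40 - 2 K$ ($x{\left(K,a \right)} = 2 \left(\left(-4\right) 5 - K\right) = 2 \left(-20 - K\right) = -40 - 2 K$)
$b{\left(T,E \right)} = - \frac{1}{6} + 14 T + E T$ ($b{\left(T,E \right)} = \left(14 T + T E\right) - \left(- \frac{1}{6}\right) \left(-1\right) = \left(14 T + E T\right) - \frac{1}{6} = - \frac{1}{6} + 14 T + E T$)
$\frac{b{\left(-46,x{\left(-6,A{\left(-3 \right)} \right)} \right)} - 24}{2045 + 1146} = \frac{\left(- \frac{1}{6} + 14 \left(-46\right) + \left(-40 - -12\right) \left(-46\right)\right) - 24}{2045 + 1146} = \frac{\left(- \frac{1}{6} - 644 + \left(-40 + 12\right) \left(-46\right)\right) - 24}{3191} = \left(\left(- \frac{1}{6} - 644 - -1288\right) - 24\right) \frac{1}{3191} = \left(\left(- \frac{1}{6} - 644 + 1288\right) - 24\right) \frac{1}{3191} = \left(\frac{3863}{6} - 24\right) \frac{1}{3191} = \frac{3719}{6} \cdot \frac{1}{3191} = \frac{3719}{19146}$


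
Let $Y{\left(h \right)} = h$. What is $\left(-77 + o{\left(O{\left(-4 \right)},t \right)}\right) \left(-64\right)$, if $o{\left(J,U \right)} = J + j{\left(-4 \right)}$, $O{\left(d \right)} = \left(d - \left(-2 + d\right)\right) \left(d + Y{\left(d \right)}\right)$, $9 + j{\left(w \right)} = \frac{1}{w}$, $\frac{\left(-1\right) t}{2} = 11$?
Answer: $6544$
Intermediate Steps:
$t = -22$ ($t = \left(-2\right) 11 = -22$)
$j{\left(w \right)} = -9 + \frac{1}{w}$
$O{\left(d \right)} = 4 d$ ($O{\left(d \right)} = \left(d - \left(-2 + d\right)\right) \left(d + d\right) = 2 \cdot 2 d = 4 d$)
$o{\left(J,U \right)} = - \frac{37}{4} + J$ ($o{\left(J,U \right)} = J - \left(9 - \frac{1}{-4}\right) = J - \frac{37}{4} = - \frac{37}{4} + J$)
$\left(-77 + o{\left(O{\left(-4 \right)},t \right)}\right) \left(-64\right) = \left(-77 + \left(- \frac{37}{4} + 4 \left(-4\right)\right)\right) \left(-64\right) = \left(-77 - \frac{101}{4}\right) \left(-64\right) = \left(- \frac{409}{4}\right) \left(-64\right) = 6544$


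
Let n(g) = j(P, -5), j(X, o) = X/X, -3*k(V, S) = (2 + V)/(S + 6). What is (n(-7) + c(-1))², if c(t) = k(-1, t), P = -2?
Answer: 196/225 ≈ 0.87111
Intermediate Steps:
k(V, S) = -(2 + V)/(3*(6 + S)) (k(V, S) = -(2 + V)/(3*(S + 6)) = -(2 + V)/(3*(6 + S)))
c(t) = -1/(3*(6 + t)) (c(t) = (-2 - 1*(-1))/(3*(6 + t)) = (-2 + 1)/(3*(6 + t)) = (⅓)*(-1)/(6 + t) = -1/(3*(6 + t)))
j(X, o) = 1
n(g) = 1
(n(-7) + c(-1))² = (1 - 1/(18 + 3*(-1)))² = (1 - 1/(18 - 3))² = (1 - 1/15)² = (14/15)² = 196/225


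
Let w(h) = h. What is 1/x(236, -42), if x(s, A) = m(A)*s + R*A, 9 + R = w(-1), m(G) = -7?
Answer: -1/1232 ≈ -0.00081169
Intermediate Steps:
R = -10 (R = -9 - 1 = -10)
x(s, A) = -10*A - 7*s (x(s, A) = -7*s - 10*A = -10*A - 7*s)
1/x(236, -42) = 1/(-10*(-42) - 7*236) = 1/(420 - 1652) = 1/(-1232) = -1/1232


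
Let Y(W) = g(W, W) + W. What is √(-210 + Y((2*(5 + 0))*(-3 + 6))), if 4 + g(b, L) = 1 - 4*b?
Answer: I*√303 ≈ 17.407*I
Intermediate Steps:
g(b, L) = -3 - 4*b (g(b, L) = -4 + (1 - 4*b) = -3 - 4*b)
Y(W) = -3 - 3*W (Y(W) = (-3 - 4*W) + W = -3 - 3*W)
√(-210 + Y((2*(5 + 0))*(-3 + 6))) = √(-210 + (-3 - 3*2*(5 + 0)*(-3 + 6))) = √(-210 + (-3 - 3*2*5*3)) = √(-210 + (-3 - 30*3)) = √(-210 + (-3 - 3*30)) = √(-210 + (-3 - 90)) = √(-210 - 93) = √(-303) = I*√303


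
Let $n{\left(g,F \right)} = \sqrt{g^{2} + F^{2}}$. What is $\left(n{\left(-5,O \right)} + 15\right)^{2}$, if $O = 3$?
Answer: $\left(15 + \sqrt{34}\right)^{2} \approx 433.93$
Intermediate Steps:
$n{\left(g,F \right)} = \sqrt{F^{2} + g^{2}}$
$\left(n{\left(-5,O \right)} + 15\right)^{2} = \left(\sqrt{3^{2} + \left(-5\right)^{2}} + 15\right)^{2} = \left(\sqrt{9 + 25} + 15\right)^{2} = \left(\sqrt{34} + 15\right)^{2} = \left(15 + \sqrt{34}\right)^{2}$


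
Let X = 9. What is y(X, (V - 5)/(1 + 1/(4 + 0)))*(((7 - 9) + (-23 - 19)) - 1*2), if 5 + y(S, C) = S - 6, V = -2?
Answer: 92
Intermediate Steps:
y(S, C) = -11 + S (y(S, C) = -5 + (S - 6) = -5 + (-6 + S) = -11 + S)
y(X, (V - 5)/(1 + 1/(4 + 0)))*(((7 - 9) + (-23 - 19)) - 1*2) = (-11 + 9)*(((7 - 9) + (-23 - 19)) - 1*2) = -2*((-2 - 42) - 2) = -2*(-44 - 2) = -2*(-46) = 92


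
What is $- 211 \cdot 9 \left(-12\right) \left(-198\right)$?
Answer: $-4512024$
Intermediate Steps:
$- 211 \cdot 9 \left(-12\right) \left(-198\right) = \left(-211\right) \left(-108\right) \left(-198\right) = 22788 \left(-198\right) = -4512024$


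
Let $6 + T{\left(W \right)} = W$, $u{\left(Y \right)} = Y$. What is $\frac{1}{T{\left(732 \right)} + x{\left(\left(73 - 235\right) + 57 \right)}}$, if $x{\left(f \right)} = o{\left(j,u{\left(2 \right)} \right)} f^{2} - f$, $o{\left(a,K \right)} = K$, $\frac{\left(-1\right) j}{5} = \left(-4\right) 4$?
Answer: $\frac{1}{22881} \approx 4.3704 \cdot 10^{-5}$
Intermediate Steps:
$j = 80$ ($j = - 5 \left(\left(-4\right) 4\right) = \left(-5\right) \left(-16\right) = 80$)
$T{\left(W \right)} = -6 + W$
$x{\left(f \right)} = - f + 2 f^{2}$ ($x{\left(f \right)} = 2 f^{2} - f = - f + 2 f^{2}$)
$\frac{1}{T{\left(732 \right)} + x{\left(\left(73 - 235\right) + 57 \right)}} = \frac{1}{\left(-6 + 732\right) + \left(\left(73 - 235\right) + 57\right) \left(-1 + 2 \left(\left(73 - 235\right) + 57\right)\right)} = \frac{1}{726 + \left(-162 + 57\right) \left(-1 + 2 \left(-162 + 57\right)\right)} = \frac{1}{726 - 105 \left(-1 + 2 \left(-105\right)\right)} = \frac{1}{726 - 105 \left(-1 - 210\right)} = \frac{1}{726 - -22155} = \frac{1}{726 + 22155} = \frac{1}{22881}$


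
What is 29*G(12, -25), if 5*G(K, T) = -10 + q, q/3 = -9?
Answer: -1073/5 ≈ -214.60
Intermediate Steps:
q = -27 (q = 3*(-9) = -27)
G(K, T) = -37/5 (G(K, T) = (-10 - 27)/5 = (⅕)*(-37) = -37/5)
29*G(12, -25) = 29*(-37/5) = -1073/5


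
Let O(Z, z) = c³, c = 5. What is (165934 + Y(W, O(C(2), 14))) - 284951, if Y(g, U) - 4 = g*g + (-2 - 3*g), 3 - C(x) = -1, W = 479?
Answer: 108989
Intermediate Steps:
C(x) = 4 (C(x) = 3 - 1*(-1) = 3 + 1 = 4)
O(Z, z) = 125 (O(Z, z) = 5³ = 125)
Y(g, U) = 2 + g² - 3*g (Y(g, U) = 4 + (g*g + (-2 - 3*g)) = 4 + (g² + (-2 - 3*g)) = 4 + (-2 + g² - 3*g) = 2 + g² - 3*g)
(165934 + Y(W, O(C(2), 14))) - 284951 = (165934 + (2 + 479² - 3*479)) - 284951 = (165934 + (2 + 229441 - 1437)) - 284951 = (165934 + 228006) - 284951 = 393940 - 284951 = 108989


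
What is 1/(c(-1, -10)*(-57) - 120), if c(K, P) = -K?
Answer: -1/177 ≈ -0.0056497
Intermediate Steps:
1/(c(-1, -10)*(-57) - 120) = 1/(-1*(-1)*(-57) - 120) = 1/(1*(-57) - 120) = 1/(-57 - 120) = 1/(-177) = -1/177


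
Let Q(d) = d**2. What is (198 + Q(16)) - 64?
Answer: 390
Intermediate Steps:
(198 + Q(16)) - 64 = (198 + 16**2) - 64 = (198 + 256) - 64 = 454 - 64 = 390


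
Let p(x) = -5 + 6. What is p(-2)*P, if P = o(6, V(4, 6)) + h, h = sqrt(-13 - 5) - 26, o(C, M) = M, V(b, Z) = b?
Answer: -22 + 3*I*sqrt(2) ≈ -22.0 + 4.2426*I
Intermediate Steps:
p(x) = 1
h = -26 + 3*I*sqrt(2) (h = sqrt(-18) - 26 = 3*I*sqrt(2) - 26 = -26 + 3*I*sqrt(2) ≈ -26.0 + 4.2426*I)
P = -22 + 3*I*sqrt(2) (P = 4 + (-26 + 3*I*sqrt(2)) = -22 + 3*I*sqrt(2) ≈ -22.0 + 4.2426*I)
p(-2)*P = 1*(-22 + 3*I*sqrt(2)) = -22 + 3*I*sqrt(2)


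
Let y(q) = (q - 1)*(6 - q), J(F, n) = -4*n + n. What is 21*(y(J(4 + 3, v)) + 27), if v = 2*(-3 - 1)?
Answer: -8127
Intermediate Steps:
v = -8 (v = 2*(-4) = -8)
J(F, n) = -3*n
y(q) = (-1 + q)*(6 - q)
21*(y(J(4 + 3, v)) + 27) = 21*((-6 - (-3*(-8))² + 7*(-3*(-8))) + 27) = 21*((-6 - 1*24² + 7*24) + 27) = 21*((-6 - 1*576 + 168) + 27) = 21*((-6 - 576 + 168) + 27) = 21*(-414 + 27) = 21*(-387) = -8127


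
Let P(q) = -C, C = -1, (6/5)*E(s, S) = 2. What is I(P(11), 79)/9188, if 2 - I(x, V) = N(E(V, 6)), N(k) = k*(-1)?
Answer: 11/27564 ≈ 0.00039907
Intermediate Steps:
E(s, S) = 5/3 (E(s, S) = (⅚)*2 = 5/3)
N(k) = -k
P(q) = 1 (P(q) = -1*(-1) = 1)
I(x, V) = 11/3 (I(x, V) = 2 - (-1)*5/3 = 2 - 1*(-5/3) = 2 + 5/3 = 11/3)
I(P(11), 79)/9188 = (11/3)/9188 = (11/3)*(1/9188) = 11/27564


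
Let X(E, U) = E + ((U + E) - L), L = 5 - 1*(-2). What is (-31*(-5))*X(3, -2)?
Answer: -465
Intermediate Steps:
L = 7 (L = 5 + 2 = 7)
X(E, U) = -7 + U + 2*E (X(E, U) = E + ((U + E) - 1*7) = E + ((E + U) - 7) = E + (-7 + E + U) = -7 + U + 2*E)
(-31*(-5))*X(3, -2) = (-31*(-5))*(-7 - 2 + 2*3) = 155*(-7 - 2 + 6) = 155*(-3) = -465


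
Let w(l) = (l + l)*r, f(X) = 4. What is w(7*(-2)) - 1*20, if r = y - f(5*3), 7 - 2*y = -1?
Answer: -20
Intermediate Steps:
y = 4 (y = 7/2 - 1/2*(-1) = 7/2 + 1/2 = 4)
r = 0 (r = 4 - 1*4 = 4 - 4 = 0)
w(l) = 0 (w(l) = (l + l)*0 = (2*l)*0 = 0)
w(7*(-2)) - 1*20 = 0 - 1*20 = 0 - 20 = -20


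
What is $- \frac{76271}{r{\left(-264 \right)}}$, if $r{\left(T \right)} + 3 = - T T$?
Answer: $\frac{76271}{69699} \approx 1.0943$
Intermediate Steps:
$r{\left(T \right)} = -3 - T^{2}$ ($r{\left(T \right)} = -3 - T T = -3 - T^{2}$)
$- \frac{76271}{r{\left(-264 \right)}} = - \frac{76271}{-3 - \left(-264\right)^{2}} = - \frac{76271}{-3 - 69696} = - \frac{76271}{-69699} = \left(-76271\right) \left(- \frac{1}{69699}\right) = \frac{76271}{69699}$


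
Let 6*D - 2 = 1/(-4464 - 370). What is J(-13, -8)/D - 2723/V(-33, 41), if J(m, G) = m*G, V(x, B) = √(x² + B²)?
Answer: 3016416/9667 - 2723*√2770/2770 ≈ 260.29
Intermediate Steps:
V(x, B) = √(B² + x²)
J(m, G) = G*m
D = 9667/29004 (D = ⅓ + 1/(6*(-4464 - 370)) = ⅓ + (⅙)/(-4834) = ⅓ + (⅙)*(-1/4834) = ⅓ - 1/29004 = 9667/29004 ≈ 0.33330)
J(-13, -8)/D - 2723/V(-33, 41) = (-8*(-13))/(9667/29004) - 2723/√(41² + (-33)²) = 104*(29004/9667) - 2723/√(1681 + 1089) = 3016416/9667 - 2723*√2770/2770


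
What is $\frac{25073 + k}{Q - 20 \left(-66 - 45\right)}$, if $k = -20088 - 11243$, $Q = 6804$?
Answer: $- \frac{1043}{1504} \approx -0.69348$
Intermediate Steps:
$k = -31331$
$\frac{25073 + k}{Q - 20 \left(-66 - 45\right)} = \frac{25073 - 31331}{6804 - 20 \left(-66 - 45\right)} = - \frac{6258}{6804 - -2220} = - \frac{6258}{6804 + 2220} = - \frac{6258}{9024} = \left(-6258\right) \frac{1}{9024} = - \frac{1043}{1504}$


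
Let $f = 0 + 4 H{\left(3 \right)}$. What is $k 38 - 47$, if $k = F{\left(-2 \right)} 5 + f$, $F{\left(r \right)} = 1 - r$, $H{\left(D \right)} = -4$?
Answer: $-85$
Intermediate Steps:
$f = -16$ ($f = 0 + 4 \left(-4\right) = 0 - 16 = -16$)
$k = -1$ ($k = \left(1 - -2\right) 5 - 16 = \left(1 + 2\right) 5 - 16 = 3 \cdot 5 - 16 = 15 - 16 = -1$)
$k 38 - 47 = \left(-1\right) 38 - 47 = -38 - 47 = -85$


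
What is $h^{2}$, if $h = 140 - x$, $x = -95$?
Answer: $55225$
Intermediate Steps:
$h = 235$ ($h = 140 - -95 = 140 + 95 = 235$)
$h^{2} = 235^{2} = 55225$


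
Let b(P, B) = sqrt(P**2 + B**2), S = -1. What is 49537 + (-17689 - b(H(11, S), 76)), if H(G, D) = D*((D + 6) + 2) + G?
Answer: 31848 - 4*sqrt(362) ≈ 31772.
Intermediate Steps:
H(G, D) = G + D*(8 + D) (H(G, D) = D*((6 + D) + 2) + G = D*(8 + D) + G = G + D*(8 + D))
b(P, B) = sqrt(B**2 + P**2)
49537 + (-17689 - b(H(11, S), 76)) = 49537 + (-17689 - sqrt(76**2 + (11 + (-1)**2 + 8*(-1))**2)) = 49537 + (-17689 - sqrt(5776 + (11 + 1 - 8)**2)) = 49537 + (-17689 - sqrt(5776 + 4**2)) = 49537 + (-17689 - sqrt(5776 + 16)) = 49537 + (-17689 - sqrt(5792)) = 49537 + (-17689 - 4*sqrt(362)) = 31848 - 4*sqrt(362)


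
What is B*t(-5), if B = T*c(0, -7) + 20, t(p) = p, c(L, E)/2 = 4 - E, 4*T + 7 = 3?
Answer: 10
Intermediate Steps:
T = -1 (T = -7/4 + (¼)*3 = -7/4 + ¾ = -1)
c(L, E) = 8 - 2*E (c(L, E) = 2*(4 - E) = 8 - 2*E)
B = -2 (B = -(8 - 2*(-7)) + 20 = -(8 + 14) + 20 = -1*22 + 20 = -22 + 20 = -2)
B*t(-5) = -2*(-5) = 10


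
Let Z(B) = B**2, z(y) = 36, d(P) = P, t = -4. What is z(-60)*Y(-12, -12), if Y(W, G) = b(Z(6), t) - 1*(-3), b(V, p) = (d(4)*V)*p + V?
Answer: -19332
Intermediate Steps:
b(V, p) = V + 4*V*p (b(V, p) = (4*V)*p + V = 4*V*p + V = V + 4*V*p)
Y(W, G) = -537 (Y(W, G) = 6**2*(1 + 4*(-4)) - 1*(-3) = 36*(1 - 16) + 3 = 36*(-15) + 3 = -540 + 3 = -537)
z(-60)*Y(-12, -12) = 36*(-537) = -19332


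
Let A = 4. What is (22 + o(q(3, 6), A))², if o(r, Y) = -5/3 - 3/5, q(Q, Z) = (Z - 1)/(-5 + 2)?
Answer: 87616/225 ≈ 389.40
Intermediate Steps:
q(Q, Z) = ⅓ - Z/3 (q(Q, Z) = (-1 + Z)/(-3) = (-1 + Z)*(-⅓) = ⅓ - Z/3)
o(r, Y) = -34/15 (o(r, Y) = -5*⅓ - 3*⅕ = -5/3 - ⅗ = -34/15)
(22 + o(q(3, 6), A))² = (22 - 34/15)² = (296/15)² = 87616/225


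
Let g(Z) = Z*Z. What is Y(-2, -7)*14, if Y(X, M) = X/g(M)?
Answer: -4/7 ≈ -0.57143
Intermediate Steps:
g(Z) = Z²
Y(X, M) = X/M² (Y(X, M) = X/(M²) = X/M²)
Y(-2, -7)*14 = -2/(-7)²*14 = -2*1/49*14 = -2/49*14 = -4/7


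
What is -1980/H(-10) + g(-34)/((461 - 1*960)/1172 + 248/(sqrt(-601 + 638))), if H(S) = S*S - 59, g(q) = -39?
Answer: -55762853610328/1154446529753 - 4428434816*sqrt(37)/28157232433 ≈ -49.259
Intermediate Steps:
H(S) = -59 + S**2 (H(S) = S**2 - 59 = -59 + S**2)
-1980/H(-10) + g(-34)/((461 - 1*960)/1172 + 248/(sqrt(-601 + 638))) = -1980/(-59 + (-10)**2) - 39/((461 - 1*960)/1172 + 248/(sqrt(-601 + 638))) = -1980/(-59 + 100) - 39/((461 - 960)*(1/1172) + 248/(sqrt(37))) = -1980/41 - 39/(-499*1/1172 + 248*(sqrt(37)/37)) = -1980*1/41 - 39/(-499/1172 + 248*sqrt(37)/37) = -1980/41 - 39/(-499/1172 + 248*sqrt(37)/37)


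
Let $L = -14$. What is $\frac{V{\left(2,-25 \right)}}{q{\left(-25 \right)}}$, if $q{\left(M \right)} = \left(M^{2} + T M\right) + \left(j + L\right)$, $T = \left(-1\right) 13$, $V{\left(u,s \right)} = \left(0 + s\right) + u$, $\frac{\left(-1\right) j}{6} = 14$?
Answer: $- \frac{23}{852} \approx -0.026995$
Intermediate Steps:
$j = -84$ ($j = \left(-6\right) 14 = -84$)
$V{\left(u,s \right)} = s + u$
$T = -13$
$q{\left(M \right)} = -98 + M^{2} - 13 M$ ($q{\left(M \right)} = \left(M^{2} - 13 M\right) - 98 = -98 + M^{2} - 13 M$)
$\frac{V{\left(2,-25 \right)}}{q{\left(-25 \right)}} = \frac{-25 + 2}{-98 + \left(-25\right)^{2} - -325} = - \frac{23}{-98 + 625 + 325} = - \frac{23}{852}$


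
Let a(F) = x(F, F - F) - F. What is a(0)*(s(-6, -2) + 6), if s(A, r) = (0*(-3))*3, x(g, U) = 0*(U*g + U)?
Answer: 0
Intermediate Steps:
x(g, U) = 0 (x(g, U) = 0*(U + U*g) = 0)
s(A, r) = 0 (s(A, r) = 0*3 = 0)
a(F) = -F (a(F) = 0 - F = -F)
a(0)*(s(-6, -2) + 6) = (-1*0)*(0 + 6) = 0*6 = 0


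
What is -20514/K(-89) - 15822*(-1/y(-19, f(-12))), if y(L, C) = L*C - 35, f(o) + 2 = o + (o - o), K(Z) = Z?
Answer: 2048964/6853 ≈ 298.99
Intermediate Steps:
f(o) = -2 + o (f(o) = -2 + (o + (o - o)) = -2 + (o + 0) = -2 + o)
y(L, C) = -35 + C*L (y(L, C) = C*L - 35 = -35 + C*L)
-20514/K(-89) - 15822*(-1/y(-19, f(-12))) = -20514/(-89) - 15822*(-1/(-35 + (-2 - 12)*(-19))) = -20514*(-1/89) - 15822*(-1/(-35 - 14*(-19))) = 20514/89 - 15822*(-1/(-35 + 266)) = 20514/89 - 15822/((-1*231)) = 20514/89 - 15822/(-231) = 20514/89 - 15822*(-1/231) = 20514/89 + 5274/77 = 2048964/6853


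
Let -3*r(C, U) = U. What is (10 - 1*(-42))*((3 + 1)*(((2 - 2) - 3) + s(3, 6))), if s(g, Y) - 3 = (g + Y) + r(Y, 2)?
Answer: 5200/3 ≈ 1733.3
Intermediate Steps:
r(C, U) = -U/3
s(g, Y) = 7/3 + Y + g (s(g, Y) = 3 + ((g + Y) - 1/3*2) = 3 + ((Y + g) - 2/3) = 3 + (-2/3 + Y + g) = 7/3 + Y + g)
(10 - 1*(-42))*((3 + 1)*(((2 - 2) - 3) + s(3, 6))) = (10 - 1*(-42))*((3 + 1)*(((2 - 2) - 3) + (7/3 + 6 + 3))) = (10 + 42)*(4*((0 - 3) + 34/3)) = 52*(4*(-3 + 34/3)) = 52*(4*(25/3)) = 52*(100/3) = 5200/3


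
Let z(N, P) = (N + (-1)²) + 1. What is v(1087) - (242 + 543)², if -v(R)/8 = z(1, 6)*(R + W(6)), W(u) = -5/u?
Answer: -642293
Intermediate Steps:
z(N, P) = 2 + N (z(N, P) = (N + 1) + 1 = (1 + N) + 1 = 2 + N)
v(R) = 20 - 24*R (v(R) = -8*(2 + 1)*(R - 5/6) = -24*(R - 5*⅙) = -24*(R - ⅚) = -24*(-⅚ + R) = -8*(-5/2 + 3*R) = 20 - 24*R)
v(1087) - (242 + 543)² = (20 - 24*1087) - (242 + 543)² = (20 - 26088) - 1*785² = -26068 - 1*616225 = -26068 - 616225 = -642293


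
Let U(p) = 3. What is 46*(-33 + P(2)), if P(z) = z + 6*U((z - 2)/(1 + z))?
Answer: -598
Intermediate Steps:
P(z) = 18 + z (P(z) = z + 6*3 = z + 18 = 18 + z)
46*(-33 + P(2)) = 46*(-33 + (18 + 2)) = 46*(-33 + 20) = 46*(-13) = -598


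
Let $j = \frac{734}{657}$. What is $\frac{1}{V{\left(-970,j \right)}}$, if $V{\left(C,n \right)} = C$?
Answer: $- \frac{1}{970} \approx -0.0010309$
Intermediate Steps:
$j = \frac{734}{657}$ ($j = 734 \cdot \frac{1}{657} = \frac{734}{657} \approx 1.1172$)
$\frac{1}{V{\left(-970,j \right)}} = \frac{1}{-970} = - \frac{1}{970}$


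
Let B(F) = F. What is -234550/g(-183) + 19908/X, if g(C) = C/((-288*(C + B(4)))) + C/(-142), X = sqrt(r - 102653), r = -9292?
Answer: -57233202240/313601 - 6636*I*sqrt(111945)/37315 ≈ -1.825e+5 - 59.501*I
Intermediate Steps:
X = I*sqrt(111945) (X = sqrt(-9292 - 102653) = sqrt(-111945) = I*sqrt(111945) ≈ 334.58*I)
g(C) = -C/142 + C/(-1152 - 288*C) (g(C) = C/((-288*(C + 4))) + C/(-142) = C/((-288*(4 + C))) + C*(-1/142) = C/(-1152 - 288*C) - C/142 = -C/142 + C/(-1152 - 288*C))
-234550/g(-183) + 19908/X = -234550*(81792 + 20448*(-183))/(183*(647 + 144*(-183))) + 19908/((I*sqrt(111945))) = -234550*(81792 - 3741984)/(183*(647 - 26352)) + 19908*(-I*sqrt(111945)/111945) = -234550/((-1*(-183)*(-25705)/(-3660192))) - 6636*I*sqrt(111945)/37315 = -234550/((-1*(-183)*(-1/3660192)*(-25705))) - 6636*I*sqrt(111945)/37315 = -234550/1568005/1220064 - 6636*I*sqrt(111945)/37315 = -234550*1220064/1568005 - 6636*I*sqrt(111945)/37315 = -57233202240/313601 - 6636*I*sqrt(111945)/37315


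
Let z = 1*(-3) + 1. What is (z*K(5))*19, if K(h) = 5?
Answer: -190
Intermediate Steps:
z = -2 (z = -3 + 1 = -2)
(z*K(5))*19 = -2*5*19 = -10*19 = -190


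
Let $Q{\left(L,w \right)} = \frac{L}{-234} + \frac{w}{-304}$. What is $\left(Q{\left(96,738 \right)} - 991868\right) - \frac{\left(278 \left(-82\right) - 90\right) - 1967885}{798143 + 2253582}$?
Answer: $- \frac{17943552368873587}{18090625800} \approx -9.9187 \cdot 10^{5}$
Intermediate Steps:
$Q{\left(L,w \right)} = - \frac{L}{234} - \frac{w}{304}$ ($Q{\left(L,w \right)} = L \left(- \frac{1}{234}\right) + w \left(- \frac{1}{304}\right) = - \frac{L}{234} - \frac{w}{304}$)
$\left(Q{\left(96,738 \right)} - 991868\right) - \frac{\left(278 \left(-82\right) - 90\right) - 1967885}{798143 + 2253582} = \left(\left(\left(- \frac{1}{234}\right) 96 - \frac{369}{152}\right) - 991868\right) - \frac{\left(278 \left(-82\right) - 90\right) - 1967885}{798143 + 2253582} = \left(\left(- \frac{16}{39} - \frac{369}{152}\right) - 991868\right) - \frac{\left(-22796 - 90\right) - 1967885}{3051725} = \left(- \frac{16823}{5928} - 991868\right) - \left(-22886 - 1967885\right) \frac{1}{3051725} = - \frac{5879810327}{5928} - \left(-1990771\right) \frac{1}{3051725} = - \frac{5879810327}{5928} - - \frac{1990771}{3051725} = - \frac{5879810327}{5928} + \frac{1990771}{3051725} = - \frac{17943552368873587}{18090625800}$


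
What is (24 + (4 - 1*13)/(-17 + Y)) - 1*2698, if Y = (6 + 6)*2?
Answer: -18727/7 ≈ -2675.3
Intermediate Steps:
Y = 24 (Y = 12*2 = 24)
(24 + (4 - 1*13)/(-17 + Y)) - 1*2698 = (24 + (4 - 1*13)/(-17 + 24)) - 1*2698 = (24 + (4 - 13)/7) - 2698 = (24 + (⅐)*(-9)) - 2698 = (24 - 9/7) - 2698 = 159/7 - 2698 = -18727/7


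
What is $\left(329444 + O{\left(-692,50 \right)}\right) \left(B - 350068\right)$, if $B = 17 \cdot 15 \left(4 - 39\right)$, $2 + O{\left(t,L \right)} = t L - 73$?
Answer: $-105820007617$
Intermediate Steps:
$O{\left(t,L \right)} = -75 + L t$ ($O{\left(t,L \right)} = -2 + \left(t L - 73\right) = -2 + \left(L t - 73\right) = -2 + \left(-73 + L t\right) = -75 + L t$)
$B = -8925$ ($B = 255 \left(4 - 39\right) = 255 \left(-35\right) = -8925$)
$\left(329444 + O{\left(-692,50 \right)}\right) \left(B - 350068\right) = \left(329444 + \left(-75 + 50 \left(-692\right)\right)\right) \left(-8925 - 350068\right) = \left(329444 - 34675\right) \left(-358993\right) = 294769 \left(-358993\right) = -105820007617$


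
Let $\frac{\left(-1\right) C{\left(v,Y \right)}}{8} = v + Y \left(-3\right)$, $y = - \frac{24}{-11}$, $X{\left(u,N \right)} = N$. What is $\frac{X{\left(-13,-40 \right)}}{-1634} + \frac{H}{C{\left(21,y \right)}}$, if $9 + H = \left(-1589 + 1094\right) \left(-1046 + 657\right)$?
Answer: $- \frac{288397577}{173204} \approx -1665.1$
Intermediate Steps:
$y = \frac{24}{11}$ ($y = \left(-24\right) \left(- \frac{1}{11}\right) = \frac{24}{11} \approx 2.1818$)
$C{\left(v,Y \right)} = - 8 v + 24 Y$ ($C{\left(v,Y \right)} = - 8 \left(v + Y \left(-3\right)\right) = - 8 \left(v - 3 Y\right) = - 8 v + 24 Y$)
$H = 192546$ ($H = -9 + \left(-1589 + 1094\right) \left(-1046 + 657\right) = -9 - -192555 = -9 + 192555 = 192546$)
$\frac{X{\left(-13,-40 \right)}}{-1634} + \frac{H}{C{\left(21,y \right)}} = - \frac{40}{-1634} + \frac{192546}{\left(-8\right) 21 + 24 \cdot \frac{24}{11}} = \left(-40\right) \left(- \frac{1}{1634}\right) + \frac{192546}{-168 + \frac{576}{11}} = \frac{20}{817} + \frac{192546}{- \frac{1272}{11}} = \frac{20}{817} + 192546 \left(- \frac{11}{1272}\right) = \frac{20}{817} - \frac{353001}{212} = - \frac{288397577}{173204}$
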